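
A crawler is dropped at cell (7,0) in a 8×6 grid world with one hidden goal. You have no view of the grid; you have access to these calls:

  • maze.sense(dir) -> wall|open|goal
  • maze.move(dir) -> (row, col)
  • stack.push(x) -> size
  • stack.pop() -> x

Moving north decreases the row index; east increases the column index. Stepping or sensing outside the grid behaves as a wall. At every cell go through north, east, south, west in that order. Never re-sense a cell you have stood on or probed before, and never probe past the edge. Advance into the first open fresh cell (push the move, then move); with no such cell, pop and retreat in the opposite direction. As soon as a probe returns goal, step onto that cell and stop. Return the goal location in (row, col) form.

% maze.sense dir=north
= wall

% maze.sense dir=east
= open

% stack.push x=east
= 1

% maze.move dir=east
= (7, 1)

% maze.sense dir=north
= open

% stack.push x=north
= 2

% maze.move dir=north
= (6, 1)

% maze.sense dir=north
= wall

% maze.sense dir=east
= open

% stack.push x=east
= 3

% maze.move dir=east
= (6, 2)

% maze.sense dir=north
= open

% stack.push x=north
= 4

% maze.move dir=north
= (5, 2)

% maze.sense dir=north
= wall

% maze.sense dir=east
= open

% stack.push x=east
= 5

% maze.move dir=east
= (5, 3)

% maze.sense dir=north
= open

% stack.push x=north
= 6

% maze.move dir=north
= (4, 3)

% maze.sense dir=north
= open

% stack.push x=north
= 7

% maze.move dir=north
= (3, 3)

% maze.sense dir=north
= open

% stack.push x=north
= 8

% maze.move dir=north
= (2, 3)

% maze.sense dir=north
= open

% stack.push x=north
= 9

% maze.move dir=north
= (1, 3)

% maze.sense dir=north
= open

% stack.push x=north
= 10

% maze.move dir=north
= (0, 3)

% maze.sense dir=east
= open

% stack.push x=east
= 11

% maze.move dir=east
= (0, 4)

% maze.sense dir=east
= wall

% maze.sense dir=south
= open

% stack.push x=south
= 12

% maze.move dir=south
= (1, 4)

% maze.sense dir=east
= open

% stack.push x=east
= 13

% maze.move dir=east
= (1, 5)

% maze.sense dir=south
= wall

% stack.pop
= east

% maze.move dir=west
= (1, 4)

% maze.sense dir=south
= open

% stack.push x=south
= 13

% maze.move dir=south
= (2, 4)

% maze.sense dir=south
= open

% stack.push x=south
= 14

% maze.move dir=south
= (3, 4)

% maze.sense dir=east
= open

% stack.push x=east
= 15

% maze.move dir=east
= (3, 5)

% maze.sense dir=south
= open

% stack.push x=south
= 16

% maze.move dir=south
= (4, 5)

% maze.sense dir=south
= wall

% maze.sense dir=west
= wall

% stack.pop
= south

% maze.move dir=north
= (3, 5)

% stack.pop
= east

% maze.move dir=west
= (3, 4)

% stack.pop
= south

% maze.move dir=north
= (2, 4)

% stack.pop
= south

% maze.move dir=north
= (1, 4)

% stack.pop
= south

% maze.move dir=north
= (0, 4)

% stack.pop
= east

% maze.move dir=west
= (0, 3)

% maze.sense dir=west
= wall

% stack.pop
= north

% maze.move dir=south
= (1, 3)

% maze.sense dir=west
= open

% stack.push x=west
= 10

% maze.move dir=west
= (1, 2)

% maze.sense dir=south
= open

% stack.push x=south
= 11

% maze.move dir=south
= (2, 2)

% maze.sense dir=south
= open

% stack.push x=south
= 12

% maze.move dir=south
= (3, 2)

% maze.sense dir=west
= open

% stack.push x=west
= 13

% maze.move dir=west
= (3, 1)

% maze.sense dir=north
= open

% stack.push x=north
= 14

% maze.move dir=north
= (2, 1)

% maze.sense dir=north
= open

% stack.push x=north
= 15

% maze.move dir=north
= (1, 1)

% maze.sense dir=north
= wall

% maze.sense dir=west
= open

% stack.push x=west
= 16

% maze.move dir=west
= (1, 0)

% maze.sense dir=north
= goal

% maze.move dir=north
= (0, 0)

Answer: (0, 0)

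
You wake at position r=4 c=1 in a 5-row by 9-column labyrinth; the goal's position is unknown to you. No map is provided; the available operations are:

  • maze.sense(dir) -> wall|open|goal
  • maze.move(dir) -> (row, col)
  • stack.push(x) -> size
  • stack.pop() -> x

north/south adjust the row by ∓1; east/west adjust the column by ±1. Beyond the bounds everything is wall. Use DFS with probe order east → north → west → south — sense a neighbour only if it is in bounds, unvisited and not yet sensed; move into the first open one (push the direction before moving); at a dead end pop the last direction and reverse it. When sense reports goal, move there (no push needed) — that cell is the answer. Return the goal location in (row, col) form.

Act: sense[dir: east]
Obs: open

Act: push[x: east]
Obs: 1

Act: move[dir: east]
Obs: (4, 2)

Act: sense[dir: east]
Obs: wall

Act: sense[dir: north]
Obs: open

Act: push[x: north]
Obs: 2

Act: move[dir: north]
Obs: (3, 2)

Act: sense[dir: east]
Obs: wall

Act: sense[dir: north]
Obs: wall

Act: sense[dir: west]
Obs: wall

Act: pop[]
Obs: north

Act: move[dir: south]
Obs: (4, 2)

Act: pop[]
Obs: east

Act: move[dir: west]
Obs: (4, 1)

Act: sense[dir: west]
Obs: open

Act: push[x: west]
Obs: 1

Act: move[dir: west]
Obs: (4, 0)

Act: sense[dir: north]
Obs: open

Act: push[x: north]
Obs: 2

Act: move[dir: north]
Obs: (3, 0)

Act: sense[dir: north]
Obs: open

Act: push[x: north]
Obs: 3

Act: move[dir: north]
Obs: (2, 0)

Act: sense[dir: east]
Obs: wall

Act: sense[dir: north]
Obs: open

Act: push[x: north]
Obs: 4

Act: move[dir: north]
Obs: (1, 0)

Act: sense[dir: east]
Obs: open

Act: push[x: east]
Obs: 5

Act: move[dir: east]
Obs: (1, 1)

Act: sense[dir: east]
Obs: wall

Act: sense[dir: north]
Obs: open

Act: push[x: north]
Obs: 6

Act: move[dir: north]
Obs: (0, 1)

Act: sense[dir: east]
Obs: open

Act: push[x: east]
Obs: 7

Act: move[dir: east]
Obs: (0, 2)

Act: sense[dir: east]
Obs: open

Act: push[x: east]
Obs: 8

Act: move[dir: east]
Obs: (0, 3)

Act: sense[dir: east]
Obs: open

Act: push[x: east]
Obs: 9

Act: move[dir: east]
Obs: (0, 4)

Act: sense[dir: east]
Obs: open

Act: push[x: east]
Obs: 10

Act: move[dir: east]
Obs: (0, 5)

Act: sense[dir: east]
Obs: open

Act: push[x: east]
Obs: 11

Act: move[dir: east]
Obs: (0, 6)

Act: sense[dir: east]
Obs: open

Act: push[x: east]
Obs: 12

Act: move[dir: east]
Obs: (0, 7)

Act: sense[dir: east]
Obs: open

Act: push[x: east]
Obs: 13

Act: move[dir: east]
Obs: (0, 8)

Act: sense[dir: south]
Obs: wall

Act: pop[]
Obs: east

Act: move[dir: west]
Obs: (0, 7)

Act: sense[dir: south]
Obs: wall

Act: pop[]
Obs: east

Act: move[dir: west]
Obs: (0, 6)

Act: sense[dir: south]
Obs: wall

Act: pop[]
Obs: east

Act: move[dir: west]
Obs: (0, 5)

Act: sense[dir: south]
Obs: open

Act: push[x: south]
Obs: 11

Act: move[dir: south]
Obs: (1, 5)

Act: sense[dir: west]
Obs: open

Act: push[x: west]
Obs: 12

Act: move[dir: west]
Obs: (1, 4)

Act: sense[dir: west]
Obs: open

Act: push[x: west]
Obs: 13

Act: move[dir: west]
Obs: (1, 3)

Act: sense[dir: south]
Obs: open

Act: push[x: south]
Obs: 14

Act: move[dir: south]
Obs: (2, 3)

Act: sense[dir: east]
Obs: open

Act: push[x: east]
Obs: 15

Act: move[dir: east]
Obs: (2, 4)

Act: sense[dir: east]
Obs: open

Act: push[x: east]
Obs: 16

Act: move[dir: east]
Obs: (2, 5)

Act: sense[dir: east]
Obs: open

Act: push[x: east]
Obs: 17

Act: move[dir: east]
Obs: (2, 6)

Act: sense[dir: east]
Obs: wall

Act: sense[dir: south]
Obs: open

Act: push[x: south]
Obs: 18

Act: move[dir: south]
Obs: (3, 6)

Act: sense[dir: east]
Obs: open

Act: push[x: east]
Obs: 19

Act: move[dir: east]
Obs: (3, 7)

Act: sense[dir: east]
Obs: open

Act: push[x: east]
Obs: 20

Act: move[dir: east]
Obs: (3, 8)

Act: sense[dir: north]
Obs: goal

Act: move[dir: north]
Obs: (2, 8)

Answer: (2, 8)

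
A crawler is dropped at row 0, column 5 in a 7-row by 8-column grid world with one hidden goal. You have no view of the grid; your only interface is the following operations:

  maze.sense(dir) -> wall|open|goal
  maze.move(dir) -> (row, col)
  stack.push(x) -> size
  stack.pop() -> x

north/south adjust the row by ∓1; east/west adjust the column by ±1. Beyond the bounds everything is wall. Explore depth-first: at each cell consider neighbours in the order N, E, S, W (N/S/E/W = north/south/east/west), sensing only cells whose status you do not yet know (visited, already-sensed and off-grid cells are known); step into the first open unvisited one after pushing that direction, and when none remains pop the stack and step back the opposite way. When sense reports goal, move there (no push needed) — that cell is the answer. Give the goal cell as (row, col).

% sense dir: east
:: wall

% sense dir: south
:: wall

% sense dir: west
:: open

% push x: west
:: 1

% move dir: west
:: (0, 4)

% sense dir: south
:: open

% push x: south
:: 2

% move dir: south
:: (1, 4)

% sense dir: south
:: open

% push x: south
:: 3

% move dir: south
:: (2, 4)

% sense dir: east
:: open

% push x: east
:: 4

% move dir: east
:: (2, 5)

% sense dir: east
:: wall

% sense dir: south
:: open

% push x: south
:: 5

% move dir: south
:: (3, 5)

% sense dir: east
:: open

% push x: east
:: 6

% move dir: east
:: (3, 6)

% sense dir: east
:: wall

% sense dir: south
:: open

% push x: south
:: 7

% move dir: south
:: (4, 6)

% sense dir: east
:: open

% push x: east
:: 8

% move dir: east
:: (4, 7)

% sense dir: south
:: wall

% pop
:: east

% move dir: west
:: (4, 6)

% sense dir: south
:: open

% push x: south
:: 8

% move dir: south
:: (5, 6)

% sense dir: south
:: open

% push x: south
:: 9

% move dir: south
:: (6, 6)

% sense dir: east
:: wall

% sense dir: west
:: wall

% pop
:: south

% move dir: north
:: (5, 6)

% sense dir: west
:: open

% push x: west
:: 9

% move dir: west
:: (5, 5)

% sense dir: north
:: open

% push x: north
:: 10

% move dir: north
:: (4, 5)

% sense dir: west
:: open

% push x: west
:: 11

% move dir: west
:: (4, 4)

% sense dir: north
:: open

% push x: north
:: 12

% move dir: north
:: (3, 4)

% sense dir: west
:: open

% push x: west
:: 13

% move dir: west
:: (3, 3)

% sense dir: north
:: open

% push x: north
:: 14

% move dir: north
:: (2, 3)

% sense dir: north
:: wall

% sense dir: west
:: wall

% pop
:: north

% move dir: south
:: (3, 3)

% sense dir: south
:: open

% push x: south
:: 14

% move dir: south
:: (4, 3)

% sense dir: south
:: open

% push x: south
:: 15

% move dir: south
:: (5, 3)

% sense dir: east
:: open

% push x: east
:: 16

% move dir: east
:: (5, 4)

% sense dir: south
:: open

% push x: south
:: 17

% move dir: south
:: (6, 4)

% sense dir: west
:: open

% push x: west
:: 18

% move dir: west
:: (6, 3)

% sense dir: west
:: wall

% pop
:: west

% move dir: east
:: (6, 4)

% pop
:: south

% move dir: north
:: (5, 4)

% pop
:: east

% move dir: west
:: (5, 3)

% sense dir: west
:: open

% push x: west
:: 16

% move dir: west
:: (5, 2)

% sense dir: north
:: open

% push x: north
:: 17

% move dir: north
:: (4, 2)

% sense dir: north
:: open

% push x: north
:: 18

% move dir: north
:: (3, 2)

% sense dir: west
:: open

% push x: west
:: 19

% move dir: west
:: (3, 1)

% sense dir: north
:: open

% push x: north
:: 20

% move dir: north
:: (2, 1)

% sense dir: north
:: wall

% sense dir: west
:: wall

% pop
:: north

% move dir: south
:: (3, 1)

% sense dir: south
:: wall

% sense dir: west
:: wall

% pop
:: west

% move dir: east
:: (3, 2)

% pop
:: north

% move dir: south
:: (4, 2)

% pop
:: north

% move dir: south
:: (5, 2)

% sense dir: west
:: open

% push x: west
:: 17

% move dir: west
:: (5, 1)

% sense dir: south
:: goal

% move dir: south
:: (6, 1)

Answer: (6, 1)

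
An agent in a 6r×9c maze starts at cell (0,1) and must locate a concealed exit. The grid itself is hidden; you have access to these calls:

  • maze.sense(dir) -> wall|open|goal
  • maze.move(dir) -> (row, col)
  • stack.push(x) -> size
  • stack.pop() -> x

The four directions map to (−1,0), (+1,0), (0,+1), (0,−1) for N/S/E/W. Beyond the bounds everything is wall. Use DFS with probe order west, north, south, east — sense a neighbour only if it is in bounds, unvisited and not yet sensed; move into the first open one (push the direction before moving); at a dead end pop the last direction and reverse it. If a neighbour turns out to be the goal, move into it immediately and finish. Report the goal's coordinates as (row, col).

Do: sense[dir: west]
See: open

Do: push[x: west]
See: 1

Do: move[dir: west]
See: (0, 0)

Do: sense[dir: south]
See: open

Do: push[x: south]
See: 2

Do: move[dir: south]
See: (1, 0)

Do: sense[dir: south]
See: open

Do: push[x: south]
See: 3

Do: move[dir: south]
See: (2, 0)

Do: sense[dir: south]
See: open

Do: push[x: south]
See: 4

Do: move[dir: south]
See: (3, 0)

Do: sense[dir: south]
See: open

Do: push[x: south]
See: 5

Do: move[dir: south]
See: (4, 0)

Do: sense[dir: south]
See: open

Do: push[x: south]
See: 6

Do: move[dir: south]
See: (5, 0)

Do: sense[dir: east]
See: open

Do: push[x: east]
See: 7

Do: move[dir: east]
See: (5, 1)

Do: sense[dir: north]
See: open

Do: push[x: north]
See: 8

Do: move[dir: north]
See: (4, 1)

Do: sense[dir: north]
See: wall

Do: sense[dir: east]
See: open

Do: push[x: east]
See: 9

Do: move[dir: east]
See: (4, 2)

Do: sense[dir: north]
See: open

Do: push[x: north]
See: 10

Do: move[dir: north]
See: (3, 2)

Do: sense[dir: north]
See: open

Do: push[x: north]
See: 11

Do: move[dir: north]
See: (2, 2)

Do: sense[dir: west]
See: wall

Do: sense[dir: north]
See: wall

Do: sense[dir: east]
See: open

Do: push[x: east]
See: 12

Do: move[dir: east]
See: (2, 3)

Do: sense[dir: north]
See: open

Do: push[x: north]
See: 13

Do: move[dir: north]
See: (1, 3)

Do: sense[dir: north]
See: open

Do: push[x: north]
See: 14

Do: move[dir: north]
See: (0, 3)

Do: sense[dir: west]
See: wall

Do: sense[dir: east]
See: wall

Do: pop[]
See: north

Do: move[dir: south]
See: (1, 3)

Do: sense[dir: east]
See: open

Do: push[x: east]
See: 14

Do: move[dir: east]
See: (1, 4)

Do: sense[dir: south]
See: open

Do: push[x: south]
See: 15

Do: move[dir: south]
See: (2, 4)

Do: sense[dir: south]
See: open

Do: push[x: south]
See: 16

Do: move[dir: south]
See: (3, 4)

Do: sense[dir: west]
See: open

Do: push[x: west]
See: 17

Do: move[dir: west]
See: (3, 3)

Do: sense[dir: south]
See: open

Do: push[x: south]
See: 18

Do: move[dir: south]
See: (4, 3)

Do: sense[dir: south]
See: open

Do: push[x: south]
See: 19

Do: move[dir: south]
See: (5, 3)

Do: sense[dir: west]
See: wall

Do: sense[dir: east]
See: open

Do: push[x: east]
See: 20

Do: move[dir: east]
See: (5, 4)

Do: sense[dir: north]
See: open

Do: push[x: north]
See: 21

Do: move[dir: north]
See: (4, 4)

Do: sense[dir: east]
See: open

Do: push[x: east]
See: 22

Do: move[dir: east]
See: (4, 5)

Do: sense[dir: north]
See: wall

Do: sense[dir: south]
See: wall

Do: sense[dir: east]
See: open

Do: push[x: east]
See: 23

Do: move[dir: east]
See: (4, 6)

Do: sense[dir: north]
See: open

Do: push[x: north]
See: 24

Do: move[dir: north]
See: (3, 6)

Do: sense[dir: north]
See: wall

Do: sense[dir: east]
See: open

Do: push[x: east]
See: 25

Do: move[dir: east]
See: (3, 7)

Do: sense[dir: north]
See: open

Do: push[x: north]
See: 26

Do: move[dir: north]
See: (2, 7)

Do: sense[dir: north]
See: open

Do: push[x: north]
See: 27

Do: move[dir: north]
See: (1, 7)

Do: sense[dir: west]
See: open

Do: push[x: west]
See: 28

Do: move[dir: west]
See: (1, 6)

Do: sense[dir: west]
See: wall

Do: sense[dir: north]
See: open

Do: push[x: north]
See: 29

Do: move[dir: north]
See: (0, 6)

Do: sense[dir: west]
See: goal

Do: move[dir: west]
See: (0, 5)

Answer: (0, 5)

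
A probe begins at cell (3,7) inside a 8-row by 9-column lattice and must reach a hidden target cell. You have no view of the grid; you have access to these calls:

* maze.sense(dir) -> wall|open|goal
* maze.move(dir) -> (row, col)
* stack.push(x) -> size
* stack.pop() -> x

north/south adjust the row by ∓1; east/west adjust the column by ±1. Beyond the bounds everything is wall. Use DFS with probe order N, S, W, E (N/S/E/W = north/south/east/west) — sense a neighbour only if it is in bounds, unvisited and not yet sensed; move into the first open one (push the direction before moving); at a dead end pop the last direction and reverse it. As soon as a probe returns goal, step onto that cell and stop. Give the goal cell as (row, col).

Using sense(dir='north'), and see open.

I use push(x='north'), : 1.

Using move(dir='north'), and get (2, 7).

I run sense(dir='north'), and get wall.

I use sense(dir='west'), which returns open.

Invoking push(x='west'), yielding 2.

Invoking move(dir='west'), and observe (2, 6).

I call sense(dir='north'), and observe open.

I run push(x='north'), → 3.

I try move(dir='north'), which returns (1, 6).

Using sense(dir='north'), and see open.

I call push(x='north'), and see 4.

I invoke move(dir='north'), giving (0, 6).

I use sense(dir='west'), → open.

Calling push(x='west'), yielding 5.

I try move(dir='west'), and get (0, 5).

Calling sense(dir='south'), : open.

Using push(x='south'), which returns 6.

I invoke move(dir='south'), — result: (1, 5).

Using sense(dir='south'), which returns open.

Next I call push(x='south'), and observe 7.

Invoking move(dir='south'), and observe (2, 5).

I invoke sense(dir='south'), and observe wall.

I use sense(dir='west'), yielding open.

Invoking push(x='west'), and get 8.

I try move(dir='west'), giving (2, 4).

Invoking sense(dir='north'), — result: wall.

I run sense(dir='south'), → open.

I run push(x='south'), — result: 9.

Next I call move(dir='south'), and observe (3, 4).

I call sense(dir='south'), yielding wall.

I try sense(dir='west'), giving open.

Invoking push(x='west'), giving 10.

Next I call move(dir='west'), yielding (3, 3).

Then sense(dir='north'), : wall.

Using sense(dir='south'), — result: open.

Calling push(x='south'), and get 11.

I try move(dir='south'), and observe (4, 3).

Using sense(dir='south'), yielding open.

I run push(x='south'), which returns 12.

I invoke move(dir='south'), : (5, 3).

I run sense(dir='south'), and get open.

I try push(x='south'), yielding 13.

Now I run move(dir='south'), → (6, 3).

Calling sense(dir='south'), — result: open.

Then push(x='south'), and observe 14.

Using move(dir='south'), giving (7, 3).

I use sense(dir='west'), → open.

I call push(x='west'), and see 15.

Using move(dir='west'), which returns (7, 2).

I use sense(dir='north'), and see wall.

Calling sense(dir='west'), : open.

Calling push(x='west'), and get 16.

Next I call move(dir='west'), and get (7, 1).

Using sense(dir='north'), which returns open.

I invoke push(x='north'), and observe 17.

I call move(dir='north'), and get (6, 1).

Now I run sense(dir='north'), and see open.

Next I call push(x='north'), yielding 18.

Next I call move(dir='north'), and get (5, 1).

Now I run sense(dir='north'), — result: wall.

Calling sense(dir='west'), — result: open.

I run push(x='west'), → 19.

I use move(dir='west'), : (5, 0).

I call sense(dir='north'), and get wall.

I try sense(dir='south'), — result: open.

I invoke push(x='south'), yielding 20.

Now I run move(dir='south'), and see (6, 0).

I call sense(dir='south'), — result: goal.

I call move(dir='south'), and observe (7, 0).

Answer: (7, 0)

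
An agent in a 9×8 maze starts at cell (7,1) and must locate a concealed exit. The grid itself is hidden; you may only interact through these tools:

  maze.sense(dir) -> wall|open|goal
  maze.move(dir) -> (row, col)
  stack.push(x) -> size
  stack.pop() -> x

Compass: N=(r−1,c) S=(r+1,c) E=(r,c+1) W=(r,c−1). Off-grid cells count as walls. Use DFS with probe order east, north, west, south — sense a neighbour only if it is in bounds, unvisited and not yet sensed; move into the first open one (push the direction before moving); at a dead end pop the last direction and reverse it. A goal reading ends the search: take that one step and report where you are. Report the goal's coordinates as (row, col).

! 1. maze.sense(east) : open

! 2. stack.push(east) : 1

! 3. maze.move(east) : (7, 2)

! 4. maze.sense(east) : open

! 5. stack.push(east) : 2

! 6. maze.move(east) : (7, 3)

! 7. maze.sense(east) : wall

! 8. maze.sense(north) : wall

! 9. maze.sense(south) : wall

! 10. stack.pop() : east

! 11. maze.move(west) : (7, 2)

! 12. maze.sense(north) : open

! 13. stack.push(north) : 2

! 14. maze.move(north) : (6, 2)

! 15. maze.sense(north) : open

! 16. stack.push(north) : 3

! 17. maze.move(north) : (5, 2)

! 18. maze.sense(east) : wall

! 19. maze.sense(north) : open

! 20. stack.push(north) : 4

! 21. maze.move(north) : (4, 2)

! 22. maze.sense(east) : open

! 23. stack.push(east) : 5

! 24. maze.move(east) : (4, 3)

! 25. maze.sense(east) : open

! 26. stack.push(east) : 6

! 27. maze.move(east) : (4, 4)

! 28. maze.sense(east) : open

! 29. stack.push(east) : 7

! 30. maze.move(east) : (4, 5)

! 31. maze.sense(east) : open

! 32. stack.push(east) : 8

! 33. maze.move(east) : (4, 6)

! 34. maze.sense(east) : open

! 35. stack.push(east) : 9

! 36. maze.move(east) : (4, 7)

! 37. maze.sense(north) : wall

! 38. maze.sense(south) : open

! 39. stack.push(south) : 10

! 40. maze.move(south) : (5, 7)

! 41. maze.sense(west) : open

! 42. stack.push(west) : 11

! 43. maze.move(west) : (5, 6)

! 44. maze.sense(west) : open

! 45. stack.push(west) : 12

! 46. maze.move(west) : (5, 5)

! 47. maze.sense(west) : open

! 48. stack.push(west) : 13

! 49. maze.move(west) : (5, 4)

! 50. maze.sense(south) : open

! 51. stack.push(south) : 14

! 52. maze.move(south) : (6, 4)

! 53. maze.sense(east) : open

! 54. stack.push(east) : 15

! 55. maze.move(east) : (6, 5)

! 56. maze.sense(east) : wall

! 57. maze.sense(south) : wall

! 58. stack.pop() : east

! 59. maze.move(west) : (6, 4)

! 60. stack.pop() : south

! 61. maze.move(north) : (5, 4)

! 62. stack.pop() : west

! 63. maze.move(east) : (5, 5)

! 64. stack.pop() : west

! 65. maze.move(east) : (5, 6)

! 66. stack.pop() : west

! 67. maze.move(east) : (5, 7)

! 68. maze.sense(south) : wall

! 69. stack.pop() : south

! 70. maze.move(north) : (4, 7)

! 71. stack.pop() : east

! 72. maze.move(west) : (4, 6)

! 73. maze.sense(north) : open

! 74. stack.push(north) : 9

! 75. maze.move(north) : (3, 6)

! 76. maze.sense(north) : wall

! 77. maze.sense(west) : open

! 78. stack.push(west) : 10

! 79. maze.move(west) : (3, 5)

! 80. maze.sense(north) : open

! 81. stack.push(north) : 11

! 82. maze.move(north) : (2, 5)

! 83. maze.sense(north) : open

! 84. stack.push(north) : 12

! 85. maze.move(north) : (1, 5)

! 86. maze.sense(east) : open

! 87. stack.push(east) : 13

! 88. maze.move(east) : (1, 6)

! 89. maze.sense(east) : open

! 90. stack.push(east) : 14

! 91. maze.move(east) : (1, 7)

! 92. maze.sense(north) : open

! 93. stack.push(north) : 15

! 94. maze.move(north) : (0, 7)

! 95. maze.sense(west) : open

! 96. stack.push(west) : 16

! 97. maze.move(west) : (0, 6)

! 98. maze.sense(west) : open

! 99. stack.push(west) : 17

! 100. maze.move(west) : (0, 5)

! 101. maze.sense(west) : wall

! 102. stack.pop() : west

! 103. maze.move(east) : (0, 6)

! 104. stack.pop() : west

! 105. maze.move(east) : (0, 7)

! 106. stack.pop() : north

! 107. maze.move(south) : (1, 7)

! 108. maze.sense(south) : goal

! 109. maze.move(south) : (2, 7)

Answer: (2, 7)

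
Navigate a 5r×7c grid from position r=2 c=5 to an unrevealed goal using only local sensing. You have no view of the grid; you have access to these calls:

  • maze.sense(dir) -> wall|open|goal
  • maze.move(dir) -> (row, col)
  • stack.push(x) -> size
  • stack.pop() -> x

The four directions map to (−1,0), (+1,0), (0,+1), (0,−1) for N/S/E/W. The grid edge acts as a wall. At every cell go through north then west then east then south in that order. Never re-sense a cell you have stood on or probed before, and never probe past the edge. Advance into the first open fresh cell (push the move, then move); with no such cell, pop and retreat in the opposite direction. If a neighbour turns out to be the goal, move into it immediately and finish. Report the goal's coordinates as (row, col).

I try sense with dir→north, and observe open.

Then push with x→north, yielding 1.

Next I call move with dir→north, : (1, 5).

I use sense with dir→north, : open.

I run push with x→north, : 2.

Calling move with dir→north, → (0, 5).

Now I run sense with dir→west, and get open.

I try push with x→west, — result: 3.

Calling move with dir→west, and observe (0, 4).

I run sense with dir→west, and get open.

Then push with x→west, → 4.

Then move with dir→west, → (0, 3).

I call sense with dir→west, giving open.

Now I run push with x→west, → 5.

Calling move with dir→west, yielding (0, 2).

I try sense with dir→west, and observe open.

I try push with x→west, yielding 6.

I run move with dir→west, : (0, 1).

Using sense with dir→west, yielding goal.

I call move with dir→west, — result: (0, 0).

Answer: (0, 0)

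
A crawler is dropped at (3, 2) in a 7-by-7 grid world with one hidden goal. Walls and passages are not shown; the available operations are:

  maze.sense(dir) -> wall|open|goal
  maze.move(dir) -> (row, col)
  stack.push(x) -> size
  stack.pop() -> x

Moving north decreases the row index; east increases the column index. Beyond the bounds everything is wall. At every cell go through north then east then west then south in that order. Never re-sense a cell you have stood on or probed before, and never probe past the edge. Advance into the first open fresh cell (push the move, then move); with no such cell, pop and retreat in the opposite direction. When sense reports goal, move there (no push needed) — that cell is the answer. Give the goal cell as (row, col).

> sense dir→north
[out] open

> push x→north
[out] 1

> move dir→north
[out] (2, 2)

> sense dir→north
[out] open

> push x→north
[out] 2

> move dir→north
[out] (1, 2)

> sense dir→north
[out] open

> push x→north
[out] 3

> move dir→north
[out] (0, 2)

> sense dir→east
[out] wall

> sense dir→west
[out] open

> push x→west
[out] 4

> move dir→west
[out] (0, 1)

> sense dir→west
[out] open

> push x→west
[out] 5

> move dir→west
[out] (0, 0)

> sense dir→south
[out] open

> push x→south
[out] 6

> move dir→south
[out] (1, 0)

> sense dir→east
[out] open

> push x→east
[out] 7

> move dir→east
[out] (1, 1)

> sense dir→south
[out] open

> push x→south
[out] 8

> move dir→south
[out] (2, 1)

> sense dir→west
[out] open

> push x→west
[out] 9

> move dir→west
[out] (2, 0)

> sense dir→south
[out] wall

> pop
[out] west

> move dir→east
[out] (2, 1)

> sense dir→south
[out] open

> push x→south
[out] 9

> move dir→south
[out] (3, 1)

> sense dir→south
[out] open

> push x→south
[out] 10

> move dir→south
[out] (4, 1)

> sense dir→east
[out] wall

> sense dir→west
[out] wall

> sense dir→south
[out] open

> push x→south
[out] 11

> move dir→south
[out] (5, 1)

> sense dir→east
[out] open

> push x→east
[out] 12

> move dir→east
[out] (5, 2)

> sense dir→east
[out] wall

> sense dir→south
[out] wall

> pop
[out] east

> move dir→west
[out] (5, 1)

> sense dir→west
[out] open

> push x→west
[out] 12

> move dir→west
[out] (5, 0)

> sense dir→south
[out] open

> push x→south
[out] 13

> move dir→south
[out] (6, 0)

> sense dir→east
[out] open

> push x→east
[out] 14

> move dir→east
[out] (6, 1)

> pop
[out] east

> move dir→west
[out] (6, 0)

> pop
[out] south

> move dir→north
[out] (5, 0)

> pop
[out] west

> move dir→east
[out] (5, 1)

> pop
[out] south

> move dir→north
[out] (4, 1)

> pop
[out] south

> move dir→north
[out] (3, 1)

> pop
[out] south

> move dir→north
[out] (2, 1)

> pop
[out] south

> move dir→north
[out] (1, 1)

> pop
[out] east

> move dir→west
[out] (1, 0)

> pop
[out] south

> move dir→north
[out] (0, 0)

> pop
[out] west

> move dir→east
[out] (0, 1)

> pop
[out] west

> move dir→east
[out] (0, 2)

> pop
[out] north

> move dir→south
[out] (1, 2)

> sense dir→east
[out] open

> push x→east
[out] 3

> move dir→east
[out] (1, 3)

> sense dir→east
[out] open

> push x→east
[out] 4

> move dir→east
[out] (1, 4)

> sense dir→north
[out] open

> push x→north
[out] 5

> move dir→north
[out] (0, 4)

> sense dir→east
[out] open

> push x→east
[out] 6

> move dir→east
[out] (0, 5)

> sense dir→east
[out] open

> push x→east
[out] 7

> move dir→east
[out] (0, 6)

> sense dir→south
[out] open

> push x→south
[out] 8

> move dir→south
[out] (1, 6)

> sense dir→west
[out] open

> push x→west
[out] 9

> move dir→west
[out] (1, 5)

> sense dir→south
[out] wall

> pop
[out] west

> move dir→east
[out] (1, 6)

> sense dir→south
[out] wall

> pop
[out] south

> move dir→north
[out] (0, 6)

> pop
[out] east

> move dir→west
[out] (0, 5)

> pop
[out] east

> move dir→west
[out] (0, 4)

> pop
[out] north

> move dir→south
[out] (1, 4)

> sense dir→south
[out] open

> push x→south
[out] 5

> move dir→south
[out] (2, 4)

> sense dir→west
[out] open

> push x→west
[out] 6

> move dir→west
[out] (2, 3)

> sense dir→south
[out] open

> push x→south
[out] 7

> move dir→south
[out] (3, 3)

> sense dir→east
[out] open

> push x→east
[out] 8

> move dir→east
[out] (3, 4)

> sense dir→east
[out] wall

> sense dir→south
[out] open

> push x→south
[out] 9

> move dir→south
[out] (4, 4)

> sense dir→east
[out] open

> push x→east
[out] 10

> move dir→east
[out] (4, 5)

> sense dir→east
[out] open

> push x→east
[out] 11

> move dir→east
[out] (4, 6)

> sense dir→north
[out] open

> push x→north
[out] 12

> move dir→north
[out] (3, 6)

> pop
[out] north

> move dir→south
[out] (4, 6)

> sense dir→south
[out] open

> push x→south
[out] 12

> move dir→south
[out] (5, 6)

> sense dir→west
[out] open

> push x→west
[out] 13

> move dir→west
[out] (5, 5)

> sense dir→west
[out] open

> push x→west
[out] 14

> move dir→west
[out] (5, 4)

> sense dir→south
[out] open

> push x→south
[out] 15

> move dir→south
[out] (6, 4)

> sense dir→east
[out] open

> push x→east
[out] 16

> move dir→east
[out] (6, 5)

> sense dir→east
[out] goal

> move dir→east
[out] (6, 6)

Answer: (6, 6)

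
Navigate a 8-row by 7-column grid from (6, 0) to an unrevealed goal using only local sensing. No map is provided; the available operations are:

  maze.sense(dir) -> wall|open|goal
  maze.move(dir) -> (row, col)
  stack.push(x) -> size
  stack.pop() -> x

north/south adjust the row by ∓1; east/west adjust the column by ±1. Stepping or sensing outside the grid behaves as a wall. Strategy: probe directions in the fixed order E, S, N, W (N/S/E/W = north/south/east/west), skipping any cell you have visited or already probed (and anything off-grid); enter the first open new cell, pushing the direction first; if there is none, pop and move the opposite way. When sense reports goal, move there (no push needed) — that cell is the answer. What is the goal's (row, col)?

% sense(dir→east) -> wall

% sense(dir→south) -> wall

% sense(dir→north) -> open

% push(x→north) -> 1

% move(dir→north) -> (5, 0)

% sense(dir→east) -> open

% push(x→east) -> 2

% move(dir→east) -> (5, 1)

% sense(dir→east) -> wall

% sense(dir→north) -> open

% push(x→north) -> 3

% move(dir→north) -> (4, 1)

% sense(dir→east) -> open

% push(x→east) -> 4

% move(dir→east) -> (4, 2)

% sense(dir→east) -> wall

% sense(dir→north) -> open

% push(x→north) -> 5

% move(dir→north) -> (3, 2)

% sense(dir→east) -> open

% push(x→east) -> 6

% move(dir→east) -> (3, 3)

% sense(dir→east) -> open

% push(x→east) -> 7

% move(dir→east) -> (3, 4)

% sense(dir→east) -> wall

% sense(dir→south) -> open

% push(x→south) -> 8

% move(dir→south) -> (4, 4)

% sense(dir→east) -> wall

% sense(dir→south) -> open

% push(x→south) -> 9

% move(dir→south) -> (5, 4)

% sense(dir→east) -> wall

% sense(dir→south) -> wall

% sense(dir→west) -> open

% push(x→west) -> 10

% move(dir→west) -> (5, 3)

% sense(dir→south) -> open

% push(x→south) -> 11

% move(dir→south) -> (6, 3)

% sense(dir→south) -> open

% push(x→south) -> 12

% move(dir→south) -> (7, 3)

% sense(dir→east) -> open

% push(x→east) -> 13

% move(dir→east) -> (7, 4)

% sense(dir→east) -> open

% push(x→east) -> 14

% move(dir→east) -> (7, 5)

% sense(dir→east) -> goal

% move(dir→east) -> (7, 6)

Answer: (7, 6)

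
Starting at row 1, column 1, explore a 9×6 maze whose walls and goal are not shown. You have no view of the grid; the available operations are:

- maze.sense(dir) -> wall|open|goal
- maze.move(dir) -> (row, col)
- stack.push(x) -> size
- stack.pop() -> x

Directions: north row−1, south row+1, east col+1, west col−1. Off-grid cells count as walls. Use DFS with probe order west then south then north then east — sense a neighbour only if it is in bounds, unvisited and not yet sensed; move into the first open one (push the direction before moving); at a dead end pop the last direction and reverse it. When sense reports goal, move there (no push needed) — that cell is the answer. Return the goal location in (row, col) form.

! maze.sense(dir='west') => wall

! maze.sense(dir='south') => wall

! maze.sense(dir='north') => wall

! maze.sense(dir='east') => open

! stack.push(x='east') => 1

! maze.move(dir='east') => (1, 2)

! maze.sense(dir='south') => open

! stack.push(x='south') => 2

! maze.move(dir='south') => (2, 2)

! maze.sense(dir='south') => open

! stack.push(x='south') => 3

! maze.move(dir='south') => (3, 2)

! maze.sense(dir='west') => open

! stack.push(x='west') => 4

! maze.move(dir='west') => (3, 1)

! maze.sense(dir='west') => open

! stack.push(x='west') => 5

! maze.move(dir='west') => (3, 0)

! maze.sense(dir='south') => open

! stack.push(x='south') => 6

! maze.move(dir='south') => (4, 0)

! maze.sense(dir='south') => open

! stack.push(x='south') => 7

! maze.move(dir='south') => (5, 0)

! maze.sense(dir='south') => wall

! maze.sense(dir='east') => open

! stack.push(x='east') => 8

! maze.move(dir='east') => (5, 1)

! maze.sense(dir='south') => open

! stack.push(x='south') => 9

! maze.move(dir='south') => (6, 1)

! maze.sense(dir='south') => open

! stack.push(x='south') => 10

! maze.move(dir='south') => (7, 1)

! maze.sense(dir='west') => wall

! maze.sense(dir='south') => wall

! maze.sense(dir='east') => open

! stack.push(x='east') => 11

! maze.move(dir='east') => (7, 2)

! maze.sense(dir='south') => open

! stack.push(x='south') => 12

! maze.move(dir='south') => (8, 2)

! maze.sense(dir='east') => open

! stack.push(x='east') => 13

! maze.move(dir='east') => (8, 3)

! maze.sense(dir='north') => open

! stack.push(x='north') => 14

! maze.move(dir='north') => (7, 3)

! maze.sense(dir='north') => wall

! maze.sense(dir='east') => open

! stack.push(x='east') => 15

! maze.move(dir='east') => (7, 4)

! maze.sense(dir='south') => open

! stack.push(x='south') => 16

! maze.move(dir='south') => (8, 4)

! maze.sense(dir='east') => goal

! maze.move(dir='east') => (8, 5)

Answer: (8, 5)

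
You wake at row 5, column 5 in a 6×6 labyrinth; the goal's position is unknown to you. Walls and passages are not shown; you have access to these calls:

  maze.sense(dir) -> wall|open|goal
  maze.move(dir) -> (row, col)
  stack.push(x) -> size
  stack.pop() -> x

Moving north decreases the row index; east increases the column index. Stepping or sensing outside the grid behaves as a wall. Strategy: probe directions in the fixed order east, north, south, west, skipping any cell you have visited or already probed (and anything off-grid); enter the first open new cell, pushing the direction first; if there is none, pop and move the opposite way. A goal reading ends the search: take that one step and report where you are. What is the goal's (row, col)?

Then sense using dir='north', and get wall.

I use sense using dir='west', giving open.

Then push using x='west', → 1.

I run move using dir='west', which returns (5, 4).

I invoke sense using dir='north', which returns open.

Calling push using x='north', — result: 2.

Next I call move using dir='north', which returns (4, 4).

Using sense using dir='north', which returns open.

I invoke push using x='north', yielding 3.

Calling move using dir='north', giving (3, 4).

I invoke sense using dir='east', : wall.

Next I call sense using dir='north', and get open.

Next I call push using x='north', → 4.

Now I run move using dir='north', which returns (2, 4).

Invoking sense using dir='east', and see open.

I run push using x='east', — result: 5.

Now I run move using dir='east', — result: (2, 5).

Invoking sense using dir='north', which returns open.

I invoke push using x='north', yielding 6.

I invoke move using dir='north', which returns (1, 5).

I use sense using dir='north', and see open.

I run push using x='north', → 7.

Now I run move using dir='north', — result: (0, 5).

Next I call sense using dir='west', and get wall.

Invoking pop(), yielding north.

Using move using dir='south', → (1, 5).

Next I call sense using dir='west', yielding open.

Invoking push using x='west', giving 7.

I try move using dir='west', → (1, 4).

I call sense using dir='west', and get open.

Next I call push using x='west', giving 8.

Now I run move using dir='west', and see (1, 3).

Then sense using dir='north', which returns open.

Then push using x='north', and get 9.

I run move using dir='north', which returns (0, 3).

Now I run sense using dir='west', and observe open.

Now I run push using x='west', yielding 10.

Now I run move using dir='west', and see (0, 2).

I call sense using dir='south', yielding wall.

I use sense using dir='west', → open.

I invoke push using x='west', and observe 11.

Invoking move using dir='west', : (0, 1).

I call sense using dir='south', yielding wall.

I run sense using dir='west', : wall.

I use pop, which returns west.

I try move using dir='east', : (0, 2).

I use pop, and get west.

Calling move using dir='east', giving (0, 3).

Now I run pop, — result: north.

I call move using dir='south', which returns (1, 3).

Invoking sense using dir='south', and see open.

I call push using x='south', giving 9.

Calling move using dir='south', — result: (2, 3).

I invoke sense using dir='south', → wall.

I call sense using dir='west', which returns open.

Invoking push using x='west', — result: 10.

I use move using dir='west', giving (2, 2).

I use sense using dir='south', : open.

I try push using x='south', and get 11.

I run move using dir='south', and get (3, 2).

I try sense using dir='south', : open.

I use push using x='south', and get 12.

I try move using dir='south', and observe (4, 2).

I call sense using dir='east', and observe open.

Calling push using x='east', and get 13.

I run move using dir='east', — result: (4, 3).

I try sense using dir='south', → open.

Invoking push using x='south', → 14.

Next I call move using dir='south', → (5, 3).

Then sense using dir='west', and observe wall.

Invoking pop(), → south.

I invoke move using dir='north', — result: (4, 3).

Invoking pop(), and observe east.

Now I run move using dir='west', → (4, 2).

I use sense using dir='west', and get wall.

I invoke pop, and get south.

Now I run move using dir='north', and see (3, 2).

I call sense using dir='west', : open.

I try push using x='west', and observe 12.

I use move using dir='west', giving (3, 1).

I run sense using dir='north', yielding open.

Then push using x='north', — result: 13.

I invoke move using dir='north', and observe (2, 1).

I call sense using dir='west', — result: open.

Now I run push using x='west', which returns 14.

I try move using dir='west', — result: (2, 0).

Using sense using dir='north', and observe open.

Invoking push using x='north', yielding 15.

I call move using dir='north', yielding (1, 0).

Calling pop(), and get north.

I call move using dir='south', giving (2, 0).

I run sense using dir='south', and observe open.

I try push using x='south', — result: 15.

Then move using dir='south', → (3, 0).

I call sense using dir='south', : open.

I run push using x='south', and get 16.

I use move using dir='south', → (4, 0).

I call sense using dir='south', which returns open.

Next I call push using x='south', and see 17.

Then move using dir='south', : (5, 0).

Next I call sense using dir='east', — result: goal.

Calling move using dir='east', yielding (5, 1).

Answer: (5, 1)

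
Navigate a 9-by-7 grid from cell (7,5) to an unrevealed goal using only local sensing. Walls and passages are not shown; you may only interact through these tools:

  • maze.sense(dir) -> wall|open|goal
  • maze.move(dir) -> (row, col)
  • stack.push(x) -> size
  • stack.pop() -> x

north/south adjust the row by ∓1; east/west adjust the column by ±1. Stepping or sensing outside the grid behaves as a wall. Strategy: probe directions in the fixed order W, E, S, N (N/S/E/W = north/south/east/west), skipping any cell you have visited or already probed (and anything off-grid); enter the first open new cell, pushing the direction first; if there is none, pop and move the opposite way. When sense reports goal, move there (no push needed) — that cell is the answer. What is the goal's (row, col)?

-> maze.sense(dir: west)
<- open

-> stack.push(x: west)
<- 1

-> maze.move(dir: west)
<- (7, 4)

-> maze.sense(dir: west)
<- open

-> stack.push(x: west)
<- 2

-> maze.move(dir: west)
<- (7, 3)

-> maze.sense(dir: west)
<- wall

-> maze.sense(dir: south)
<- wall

-> maze.sense(dir: north)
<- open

-> stack.push(x: north)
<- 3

-> maze.move(dir: north)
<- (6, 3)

-> maze.sense(dir: west)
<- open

-> stack.push(x: west)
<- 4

-> maze.move(dir: west)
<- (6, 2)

-> maze.sense(dir: west)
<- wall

-> maze.sense(dir: north)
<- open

-> stack.push(x: north)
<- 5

-> maze.move(dir: north)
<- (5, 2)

-> maze.sense(dir: west)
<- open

-> stack.push(x: west)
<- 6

-> maze.move(dir: west)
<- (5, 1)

-> maze.sense(dir: west)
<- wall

-> maze.sense(dir: north)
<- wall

-> stack.pop()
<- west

-> maze.move(dir: east)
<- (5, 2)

-> maze.sense(dir: east)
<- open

-> stack.push(x: east)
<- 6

-> maze.move(dir: east)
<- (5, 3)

-> maze.sense(dir: east)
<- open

-> stack.push(x: east)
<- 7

-> maze.move(dir: east)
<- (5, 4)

-> maze.sense(dir: east)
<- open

-> stack.push(x: east)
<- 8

-> maze.move(dir: east)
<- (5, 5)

-> maze.sense(dir: east)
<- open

-> stack.push(x: east)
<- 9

-> maze.move(dir: east)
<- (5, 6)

-> maze.sense(dir: south)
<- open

-> stack.push(x: south)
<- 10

-> maze.move(dir: south)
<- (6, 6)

-> maze.sense(dir: west)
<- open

-> stack.push(x: west)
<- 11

-> maze.move(dir: west)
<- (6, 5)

-> maze.sense(dir: west)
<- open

-> stack.push(x: west)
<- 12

-> maze.move(dir: west)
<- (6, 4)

-> stack.pop()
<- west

-> maze.move(dir: east)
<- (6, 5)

-> stack.pop()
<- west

-> maze.move(dir: east)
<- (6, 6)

-> maze.sense(dir: south)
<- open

-> stack.push(x: south)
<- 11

-> maze.move(dir: south)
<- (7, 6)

-> maze.sense(dir: south)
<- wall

-> stack.pop()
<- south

-> maze.move(dir: north)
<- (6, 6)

-> stack.pop()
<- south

-> maze.move(dir: north)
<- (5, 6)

-> maze.sense(dir: north)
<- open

-> stack.push(x: north)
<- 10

-> maze.move(dir: north)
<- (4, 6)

-> maze.sense(dir: west)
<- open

-> stack.push(x: west)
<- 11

-> maze.move(dir: west)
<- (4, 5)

-> maze.sense(dir: west)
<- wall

-> maze.sense(dir: north)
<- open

-> stack.push(x: north)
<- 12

-> maze.move(dir: north)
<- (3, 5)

-> maze.sense(dir: west)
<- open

-> stack.push(x: west)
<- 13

-> maze.move(dir: west)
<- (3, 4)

-> maze.sense(dir: west)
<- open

-> stack.push(x: west)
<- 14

-> maze.move(dir: west)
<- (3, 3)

-> maze.sense(dir: west)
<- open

-> stack.push(x: west)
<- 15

-> maze.move(dir: west)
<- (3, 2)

-> maze.sense(dir: west)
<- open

-> stack.push(x: west)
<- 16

-> maze.move(dir: west)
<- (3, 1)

-> maze.sense(dir: west)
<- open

-> stack.push(x: west)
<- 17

-> maze.move(dir: west)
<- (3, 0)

-> maze.sense(dir: south)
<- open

-> stack.push(x: south)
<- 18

-> maze.move(dir: south)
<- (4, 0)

-> stack.pop()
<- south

-> maze.move(dir: north)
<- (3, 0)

-> maze.sense(dir: north)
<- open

-> stack.push(x: north)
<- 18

-> maze.move(dir: north)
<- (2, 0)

-> maze.sense(dir: east)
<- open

-> stack.push(x: east)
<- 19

-> maze.move(dir: east)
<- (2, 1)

-> maze.sense(dir: east)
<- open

-> stack.push(x: east)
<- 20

-> maze.move(dir: east)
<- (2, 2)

-> maze.sense(dir: east)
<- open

-> stack.push(x: east)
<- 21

-> maze.move(dir: east)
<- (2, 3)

-> maze.sense(dir: east)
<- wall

-> maze.sense(dir: north)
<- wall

-> stack.pop()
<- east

-> maze.move(dir: west)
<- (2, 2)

-> maze.sense(dir: north)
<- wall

-> stack.pop()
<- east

-> maze.move(dir: west)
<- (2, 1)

-> maze.sense(dir: north)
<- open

-> stack.push(x: north)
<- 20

-> maze.move(dir: north)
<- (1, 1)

-> maze.sense(dir: west)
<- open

-> stack.push(x: west)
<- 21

-> maze.move(dir: west)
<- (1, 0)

-> maze.sense(dir: north)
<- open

-> stack.push(x: north)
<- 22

-> maze.move(dir: north)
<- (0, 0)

-> maze.sense(dir: east)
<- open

-> stack.push(x: east)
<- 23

-> maze.move(dir: east)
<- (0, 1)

-> maze.sense(dir: east)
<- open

-> stack.push(x: east)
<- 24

-> maze.move(dir: east)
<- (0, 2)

-> maze.sense(dir: east)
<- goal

-> maze.move(dir: east)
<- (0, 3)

Answer: (0, 3)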